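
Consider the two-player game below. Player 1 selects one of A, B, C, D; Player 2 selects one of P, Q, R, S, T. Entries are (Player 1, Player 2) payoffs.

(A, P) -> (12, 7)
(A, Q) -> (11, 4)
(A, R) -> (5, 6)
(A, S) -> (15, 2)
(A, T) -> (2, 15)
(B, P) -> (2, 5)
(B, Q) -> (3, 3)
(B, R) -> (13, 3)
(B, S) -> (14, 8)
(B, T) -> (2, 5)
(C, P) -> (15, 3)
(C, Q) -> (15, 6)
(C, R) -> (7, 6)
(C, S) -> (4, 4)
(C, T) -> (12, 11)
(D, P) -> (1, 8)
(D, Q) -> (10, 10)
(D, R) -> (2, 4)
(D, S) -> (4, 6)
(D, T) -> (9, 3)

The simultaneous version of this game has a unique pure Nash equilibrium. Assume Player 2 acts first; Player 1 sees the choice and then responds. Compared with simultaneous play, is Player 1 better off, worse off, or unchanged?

Backward induction with Player 2 moving first.
- P: Player 1 compares 12, 2, 15, 1 and picks C; Player 2 would get 3.
- Q: Player 1 compares 11, 3, 15, 10 and picks C; Player 2 would get 6.
- R: Player 1 compares 5, 13, 7, 2 and picks B; Player 2 would get 3.
- S: Player 1 compares 15, 14, 4, 4 and picks A; Player 2 would get 2.
- T: Player 1 compares 2, 2, 12, 9 and picks C; Player 2 would get 11.
Among 3, 6, 3, 2, 11, the best is 11 at T. Subgame-perfect outcome: (C, T) with payoffs (12, 11).
Now find the simultaneous Nash equilibrium.
Player 1's best replies: P→C; Q→C; R→B; S→A; T→C.
Player 2's best replies: A→T; B→S; C→T; D→Q.
Only (C, T) has each player best-responding; Nash payoffs (12, 11).
Player 1 earns 12 sequentially versus 12 at the Nash outcome: unchanged.

unchanged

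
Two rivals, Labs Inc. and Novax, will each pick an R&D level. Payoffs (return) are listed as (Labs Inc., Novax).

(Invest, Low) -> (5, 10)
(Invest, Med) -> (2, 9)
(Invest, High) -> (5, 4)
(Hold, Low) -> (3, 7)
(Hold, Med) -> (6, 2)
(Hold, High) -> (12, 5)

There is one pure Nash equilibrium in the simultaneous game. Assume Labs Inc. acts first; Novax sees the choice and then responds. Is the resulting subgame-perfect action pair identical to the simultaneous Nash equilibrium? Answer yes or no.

Solve by backward induction (Labs Inc. leads).
- Invest → Novax plays Low (best of 10, 9, 4); Labs Inc. gets 5.
- Hold → Novax plays Low (best of 7, 2, 5); Labs Inc. gets 3.
Among 5, 3, the best is 5 at Invest. Subgame-perfect outcome: (Invest, Low) with payoffs (5, 10).
Now find the simultaneous Nash equilibrium.
Labs Inc.'s best replies: Low→Invest; Med→Hold; High→Hold.
Novax's best replies: Invest→Low; Hold→Low.
The unique mutual best reply is (Invest, Low), giving (5, 10).
Sequential outcome (Invest, Low) coincides with the Nash profile (Invest, Low).

yes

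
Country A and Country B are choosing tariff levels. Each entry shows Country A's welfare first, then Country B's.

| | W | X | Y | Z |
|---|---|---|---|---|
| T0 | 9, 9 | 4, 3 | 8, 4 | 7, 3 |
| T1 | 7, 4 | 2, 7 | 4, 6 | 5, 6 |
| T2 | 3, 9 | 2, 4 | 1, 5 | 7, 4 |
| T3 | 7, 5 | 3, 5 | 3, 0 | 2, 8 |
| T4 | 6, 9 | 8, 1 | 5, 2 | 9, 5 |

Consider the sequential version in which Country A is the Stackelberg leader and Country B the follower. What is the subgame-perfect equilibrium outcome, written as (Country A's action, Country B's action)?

Country B best-responds to each possible Country A move:
- T0: BR = W, leader payoff 9.
- T1: BR = X, leader payoff 2.
- T2: BR = W, leader payoff 3.
- T3: BR = Z, leader payoff 2.
- T4: BR = W, leader payoff 6.
Country A's induced payoffs are 9, 2, 3, 2, 6, so Country A commits to T0. Subgame-perfect outcome: (T0, W) with payoffs (9, 9).

(T0, W)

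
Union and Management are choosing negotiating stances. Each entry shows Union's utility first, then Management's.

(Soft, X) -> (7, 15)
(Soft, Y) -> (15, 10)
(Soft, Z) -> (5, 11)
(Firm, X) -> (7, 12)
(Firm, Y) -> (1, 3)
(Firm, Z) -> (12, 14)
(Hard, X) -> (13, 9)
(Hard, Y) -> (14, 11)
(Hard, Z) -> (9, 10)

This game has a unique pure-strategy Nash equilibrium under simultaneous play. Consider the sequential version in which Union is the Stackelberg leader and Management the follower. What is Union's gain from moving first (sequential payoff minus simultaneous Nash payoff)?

2

Backward induction with Union moving first.
- Soft: Management compares 15, 10, 11 and picks X; Union would get 7.
- Firm: Management compares 12, 3, 14 and picks Z; Union would get 12.
- Hard: Management compares 9, 11, 10 and picks Y; Union would get 14.
Union's induced payoffs are 7, 12, 14, so Union commits to Hard. Subgame-perfect outcome: (Hard, Y) with payoffs (14, 11).
For the simultaneous game, intersect best replies.
Union's best replies: X→Hard; Y→Soft; Z→Firm.
Management's best replies: Soft→X; Firm→Z; Hard→Y.
The unique mutual best reply is (Firm, Z), giving (12, 14).
Union's commitment gain: 14 − 12 = 2.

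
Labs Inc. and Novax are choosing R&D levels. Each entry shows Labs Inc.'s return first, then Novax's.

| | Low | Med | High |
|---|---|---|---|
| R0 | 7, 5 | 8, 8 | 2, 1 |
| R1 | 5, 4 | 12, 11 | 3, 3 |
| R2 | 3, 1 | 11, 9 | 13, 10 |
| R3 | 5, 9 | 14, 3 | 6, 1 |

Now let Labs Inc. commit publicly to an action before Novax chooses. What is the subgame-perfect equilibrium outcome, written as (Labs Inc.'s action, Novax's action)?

(R2, High)

Backward induction with Labs Inc. moving first.
- R0 → Novax plays Med (best of 5, 8, 1); Labs Inc. gets 8.
- R1 → Novax plays Med (best of 4, 11, 3); Labs Inc. gets 12.
- R2 → Novax plays High (best of 1, 9, 10); Labs Inc. gets 13.
- R3 → Novax plays Low (best of 9, 3, 1); Labs Inc. gets 5.
Among 8, 12, 13, 5, the best is 13 at R2. Subgame-perfect outcome: (R2, High) with payoffs (13, 10).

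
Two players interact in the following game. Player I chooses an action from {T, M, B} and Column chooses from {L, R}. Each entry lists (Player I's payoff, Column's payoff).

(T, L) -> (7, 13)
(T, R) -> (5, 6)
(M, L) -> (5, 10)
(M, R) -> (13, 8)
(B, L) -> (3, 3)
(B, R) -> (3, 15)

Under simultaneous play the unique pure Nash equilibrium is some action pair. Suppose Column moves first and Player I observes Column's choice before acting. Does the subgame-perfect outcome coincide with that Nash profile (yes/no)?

Solve by backward induction (Column leads).
- L: BR = T, leader payoff 13.
- R: BR = M, leader payoff 8.
Maximizing over 13, 8, Column chooses L. Subgame-perfect outcome: (T, L) with payoffs (7, 13).
Under simultaneous play:
Player I's best replies: L→T; R→M.
Column's best replies: T→L; M→L; B→R.
Only (T, L) has each player best-responding; Nash payoffs (7, 13).
Sequential outcome (T, L) coincides with the Nash profile (T, L).

yes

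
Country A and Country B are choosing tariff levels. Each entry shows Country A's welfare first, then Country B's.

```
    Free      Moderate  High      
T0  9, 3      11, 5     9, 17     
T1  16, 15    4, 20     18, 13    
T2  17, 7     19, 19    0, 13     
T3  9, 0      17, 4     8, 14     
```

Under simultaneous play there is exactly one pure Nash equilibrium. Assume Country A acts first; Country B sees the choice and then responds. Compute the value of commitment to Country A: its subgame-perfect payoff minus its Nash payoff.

Work backward from Country B's decision.
- T0: BR = High, leader payoff 9.
- T1: BR = Moderate, leader payoff 4.
- T2: BR = Moderate, leader payoff 19.
- T3: BR = High, leader payoff 8.
Among 9, 4, 19, 8, the best is 19 at T2. Subgame-perfect outcome: (T2, Moderate) with payoffs (19, 19).
Now find the simultaneous Nash equilibrium.
Country A's best replies: Free→T2; Moderate→T2; High→T1.
Country B's best replies: T0→High; T1→Moderate; T2→Moderate; T3→High.
Only (T2, Moderate) has each player best-responding; Nash payoffs (19, 19).
Country A's commitment gain: 19 − 19 = 0.

0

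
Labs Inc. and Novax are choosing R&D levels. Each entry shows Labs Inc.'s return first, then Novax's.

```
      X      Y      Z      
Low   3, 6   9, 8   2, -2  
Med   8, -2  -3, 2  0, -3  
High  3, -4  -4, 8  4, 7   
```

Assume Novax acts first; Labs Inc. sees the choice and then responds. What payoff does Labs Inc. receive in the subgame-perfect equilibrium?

Solve by backward induction (Novax leads).
- X: Labs Inc. compares 3, 8, 3 and picks Med; Novax would get -2.
- Y: Labs Inc. compares 9, -3, -4 and picks Low; Novax would get 8.
- Z: Labs Inc. compares 2, 0, 4 and picks High; Novax would get 7.
Maximizing over -2, 8, 7, Novax chooses Y. Subgame-perfect outcome: (Low, Y) with payoffs (9, 8).

9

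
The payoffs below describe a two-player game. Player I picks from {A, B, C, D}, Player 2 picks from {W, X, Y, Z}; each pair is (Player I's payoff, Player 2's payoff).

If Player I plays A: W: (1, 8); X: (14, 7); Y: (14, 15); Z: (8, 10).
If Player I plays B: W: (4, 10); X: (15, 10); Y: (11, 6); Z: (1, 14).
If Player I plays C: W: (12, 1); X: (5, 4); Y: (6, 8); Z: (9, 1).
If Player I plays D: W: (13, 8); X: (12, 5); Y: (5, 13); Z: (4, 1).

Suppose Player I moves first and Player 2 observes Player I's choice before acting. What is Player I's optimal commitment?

Backward induction with Player I moving first.
- A → Player 2 plays Y (best of 8, 7, 15, 10); Player I gets 14.
- B → Player 2 plays Z (best of 10, 10, 6, 14); Player I gets 1.
- C → Player 2 plays Y (best of 1, 4, 8, 1); Player I gets 6.
- D → Player 2 plays Y (best of 8, 5, 13, 1); Player I gets 5.
Player I's induced payoffs are 14, 1, 6, 5, so Player I commits to A. Subgame-perfect outcome: (A, Y) with payoffs (14, 15).

A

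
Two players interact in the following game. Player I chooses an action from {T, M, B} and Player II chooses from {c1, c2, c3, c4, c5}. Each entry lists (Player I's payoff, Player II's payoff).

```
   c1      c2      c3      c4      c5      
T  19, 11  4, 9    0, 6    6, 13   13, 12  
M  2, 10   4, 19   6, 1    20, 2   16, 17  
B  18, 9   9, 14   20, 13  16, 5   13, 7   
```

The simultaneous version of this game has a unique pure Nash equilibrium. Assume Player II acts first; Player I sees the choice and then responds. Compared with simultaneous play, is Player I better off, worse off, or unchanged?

Backward induction with Player II moving first.
- c1: BR = T, leader payoff 11.
- c2: BR = B, leader payoff 14.
- c3: BR = B, leader payoff 13.
- c4: BR = M, leader payoff 2.
- c5: BR = M, leader payoff 17.
Player II's induced payoffs are 11, 14, 13, 2, 17, so Player II commits to c5. Subgame-perfect outcome: (M, c5) with payoffs (16, 17).
For the simultaneous game, intersect best replies.
Player I's best replies: c1→T; c2→B; c3→B; c4→M; c5→M.
Player II's best replies: T→c4; M→c2; B→c2.
Only (B, c2) has each player best-responding; Nash payoffs (9, 14).
Player I earns 16 sequentially versus 9 at the Nash outcome: better off.

better off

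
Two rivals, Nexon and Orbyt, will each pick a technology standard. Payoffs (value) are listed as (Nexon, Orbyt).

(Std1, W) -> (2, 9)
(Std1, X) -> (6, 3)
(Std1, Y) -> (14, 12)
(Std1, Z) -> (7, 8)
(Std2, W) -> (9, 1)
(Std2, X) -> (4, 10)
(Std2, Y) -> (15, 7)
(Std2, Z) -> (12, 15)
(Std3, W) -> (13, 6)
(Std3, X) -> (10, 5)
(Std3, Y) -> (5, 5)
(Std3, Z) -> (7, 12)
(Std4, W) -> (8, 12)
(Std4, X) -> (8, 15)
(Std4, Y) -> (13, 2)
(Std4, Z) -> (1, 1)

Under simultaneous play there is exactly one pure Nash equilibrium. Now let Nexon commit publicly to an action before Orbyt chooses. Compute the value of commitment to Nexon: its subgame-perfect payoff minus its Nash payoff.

Work backward from Orbyt's decision.
- Std1: Orbyt compares 9, 3, 12, 8 and picks Y; Nexon would get 14.
- Std2: Orbyt compares 1, 10, 7, 15 and picks Z; Nexon would get 12.
- Std3: Orbyt compares 6, 5, 5, 12 and picks Z; Nexon would get 7.
- Std4: Orbyt compares 12, 15, 2, 1 and picks X; Nexon would get 8.
Maximizing over 14, 12, 7, 8, Nexon chooses Std1. Subgame-perfect outcome: (Std1, Y) with payoffs (14, 12).
Now find the simultaneous Nash equilibrium.
Nexon's best replies: W→Std3; X→Std3; Y→Std2; Z→Std2.
Orbyt's best replies: Std1→Y; Std2→Z; Std3→Z; Std4→X.
Only (Std2, Z) has each player best-responding; Nash payoffs (12, 15).
Nexon's commitment gain: 14 − 12 = 2.

2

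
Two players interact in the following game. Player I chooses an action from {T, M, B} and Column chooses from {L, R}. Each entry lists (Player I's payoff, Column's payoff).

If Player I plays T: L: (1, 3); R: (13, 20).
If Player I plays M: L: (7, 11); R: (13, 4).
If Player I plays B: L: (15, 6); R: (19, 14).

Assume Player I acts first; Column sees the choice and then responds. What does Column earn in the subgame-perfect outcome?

Work backward from Column's decision.
- T: Column compares 3, 20 and picks R; Player I would get 13.
- M: Column compares 11, 4 and picks L; Player I would get 7.
- B: Column compares 6, 14 and picks R; Player I would get 19.
Maximizing over 13, 7, 19, Player I chooses B. Subgame-perfect outcome: (B, R) with payoffs (19, 14).

14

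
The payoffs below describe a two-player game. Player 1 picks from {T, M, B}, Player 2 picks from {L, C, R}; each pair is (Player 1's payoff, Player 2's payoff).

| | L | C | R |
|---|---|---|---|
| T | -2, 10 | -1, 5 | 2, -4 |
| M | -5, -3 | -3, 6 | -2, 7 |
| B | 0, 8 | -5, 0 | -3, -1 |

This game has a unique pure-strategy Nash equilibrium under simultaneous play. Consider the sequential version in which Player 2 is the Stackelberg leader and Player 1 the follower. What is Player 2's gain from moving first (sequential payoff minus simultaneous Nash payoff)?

Player 1 best-responds to each possible Player 2 move:
- L: Player 1 compares -2, -5, 0 and picks B; Player 2 would get 8.
- C: Player 1 compares -1, -3, -5 and picks T; Player 2 would get 5.
- R: Player 1 compares 2, -2, -3 and picks T; Player 2 would get -4.
Among 8, 5, -4, the best is 8 at L. Subgame-perfect outcome: (B, L) with payoffs (0, 8).
Now find the simultaneous Nash equilibrium.
Player 1's best replies: L→B; C→T; R→T.
Player 2's best replies: T→L; M→R; B→L.
Only (B, L) has each player best-responding; Nash payoffs (0, 8).
Player 2's commitment gain: 8 − 8 = 0.

0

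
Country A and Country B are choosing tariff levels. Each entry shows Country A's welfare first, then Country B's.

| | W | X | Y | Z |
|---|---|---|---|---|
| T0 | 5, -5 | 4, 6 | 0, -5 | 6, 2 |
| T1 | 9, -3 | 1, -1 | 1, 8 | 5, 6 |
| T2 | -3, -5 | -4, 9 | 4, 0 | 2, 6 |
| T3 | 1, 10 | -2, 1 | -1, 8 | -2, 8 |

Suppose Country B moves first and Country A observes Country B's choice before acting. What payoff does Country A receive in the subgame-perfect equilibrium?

Backward induction with Country B moving first.
- W: BR = T1, leader payoff -3.
- X: BR = T0, leader payoff 6.
- Y: BR = T2, leader payoff 0.
- Z: BR = T0, leader payoff 2.
Maximizing over -3, 6, 0, 2, Country B chooses X. Subgame-perfect outcome: (T0, X) with payoffs (4, 6).

4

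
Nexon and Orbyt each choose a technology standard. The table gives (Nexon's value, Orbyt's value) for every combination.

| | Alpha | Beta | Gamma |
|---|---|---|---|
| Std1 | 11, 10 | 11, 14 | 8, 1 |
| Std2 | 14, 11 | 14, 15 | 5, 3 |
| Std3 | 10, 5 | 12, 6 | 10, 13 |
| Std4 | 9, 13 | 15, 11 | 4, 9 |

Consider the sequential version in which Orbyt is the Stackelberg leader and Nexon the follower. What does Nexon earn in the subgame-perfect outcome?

10

Solve by backward induction (Orbyt leads).
- Alpha: Nexon compares 11, 14, 10, 9 and picks Std2; Orbyt would get 11.
- Beta: Nexon compares 11, 14, 12, 15 and picks Std4; Orbyt would get 11.
- Gamma: Nexon compares 8, 5, 10, 4 and picks Std3; Orbyt would get 13.
Orbyt's induced payoffs are 11, 11, 13, so Orbyt commits to Gamma. Subgame-perfect outcome: (Std3, Gamma) with payoffs (10, 13).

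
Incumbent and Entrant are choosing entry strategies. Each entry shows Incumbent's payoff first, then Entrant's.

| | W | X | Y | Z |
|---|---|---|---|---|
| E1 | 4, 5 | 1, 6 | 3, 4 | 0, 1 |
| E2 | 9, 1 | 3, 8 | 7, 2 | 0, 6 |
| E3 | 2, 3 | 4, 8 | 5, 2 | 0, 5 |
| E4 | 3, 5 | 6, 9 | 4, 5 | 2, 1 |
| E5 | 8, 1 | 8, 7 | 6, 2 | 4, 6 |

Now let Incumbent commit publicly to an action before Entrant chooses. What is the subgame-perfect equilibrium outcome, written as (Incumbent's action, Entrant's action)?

(E5, X)

Solve by backward induction (Incumbent leads).
- E1 → Entrant plays X (best of 5, 6, 4, 1); Incumbent gets 1.
- E2 → Entrant plays X (best of 1, 8, 2, 6); Incumbent gets 3.
- E3 → Entrant plays X (best of 3, 8, 2, 5); Incumbent gets 4.
- E4 → Entrant plays X (best of 5, 9, 5, 1); Incumbent gets 6.
- E5 → Entrant plays X (best of 1, 7, 2, 6); Incumbent gets 8.
Among 1, 3, 4, 6, 8, the best is 8 at E5. Subgame-perfect outcome: (E5, X) with payoffs (8, 7).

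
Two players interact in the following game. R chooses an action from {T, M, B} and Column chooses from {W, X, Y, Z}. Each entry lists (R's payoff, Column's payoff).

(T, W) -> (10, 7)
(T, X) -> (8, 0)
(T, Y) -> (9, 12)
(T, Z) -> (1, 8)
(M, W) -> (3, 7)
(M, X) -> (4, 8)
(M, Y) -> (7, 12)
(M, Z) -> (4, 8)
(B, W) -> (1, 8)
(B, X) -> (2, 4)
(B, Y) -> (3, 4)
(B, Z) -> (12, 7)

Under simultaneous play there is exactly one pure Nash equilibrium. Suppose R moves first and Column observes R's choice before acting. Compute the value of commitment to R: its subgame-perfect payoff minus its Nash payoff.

0

Solve by backward induction (R leads).
- T: BR = Y, leader payoff 9.
- M: BR = Y, leader payoff 7.
- B: BR = W, leader payoff 1.
Among 9, 7, 1, the best is 9 at T. Subgame-perfect outcome: (T, Y) with payoffs (9, 12).
Under simultaneous play:
R's best replies: W→T; X→T; Y→T; Z→B.
Column's best replies: T→Y; M→Y; B→W.
The unique mutual best reply is (T, Y), giving (9, 12).
R's commitment gain: 9 − 9 = 0.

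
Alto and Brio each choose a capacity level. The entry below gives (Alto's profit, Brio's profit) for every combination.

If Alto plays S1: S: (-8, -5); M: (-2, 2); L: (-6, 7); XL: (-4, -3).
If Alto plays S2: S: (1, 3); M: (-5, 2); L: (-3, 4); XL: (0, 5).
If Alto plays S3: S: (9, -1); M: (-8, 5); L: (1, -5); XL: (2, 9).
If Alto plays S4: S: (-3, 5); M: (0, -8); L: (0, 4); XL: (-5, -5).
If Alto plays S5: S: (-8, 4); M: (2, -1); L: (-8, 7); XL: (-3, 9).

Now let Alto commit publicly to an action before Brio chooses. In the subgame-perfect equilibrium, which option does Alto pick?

S3

Backward induction with Alto moving first.
- S1 → Brio plays L (best of -5, 2, 7, -3); Alto gets -6.
- S2 → Brio plays XL (best of 3, 2, 4, 5); Alto gets 0.
- S3 → Brio plays XL (best of -1, 5, -5, 9); Alto gets 2.
- S4 → Brio plays S (best of 5, -8, 4, -5); Alto gets -3.
- S5 → Brio plays XL (best of 4, -1, 7, 9); Alto gets -3.
Maximizing over -6, 0, 2, -3, -3, Alto chooses S3. Subgame-perfect outcome: (S3, XL) with payoffs (2, 9).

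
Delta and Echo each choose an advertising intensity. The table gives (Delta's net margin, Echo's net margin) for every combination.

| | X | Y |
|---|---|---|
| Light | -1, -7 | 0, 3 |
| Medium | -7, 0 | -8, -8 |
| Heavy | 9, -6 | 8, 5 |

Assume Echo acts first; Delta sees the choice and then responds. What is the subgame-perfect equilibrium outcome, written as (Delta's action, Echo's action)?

Solve by backward induction (Echo leads).
- X → Delta plays Heavy (best of -1, -7, 9); Echo gets -6.
- Y → Delta plays Heavy (best of 0, -8, 8); Echo gets 5.
Maximizing over -6, 5, Echo chooses Y. Subgame-perfect outcome: (Heavy, Y) with payoffs (8, 5).

(Heavy, Y)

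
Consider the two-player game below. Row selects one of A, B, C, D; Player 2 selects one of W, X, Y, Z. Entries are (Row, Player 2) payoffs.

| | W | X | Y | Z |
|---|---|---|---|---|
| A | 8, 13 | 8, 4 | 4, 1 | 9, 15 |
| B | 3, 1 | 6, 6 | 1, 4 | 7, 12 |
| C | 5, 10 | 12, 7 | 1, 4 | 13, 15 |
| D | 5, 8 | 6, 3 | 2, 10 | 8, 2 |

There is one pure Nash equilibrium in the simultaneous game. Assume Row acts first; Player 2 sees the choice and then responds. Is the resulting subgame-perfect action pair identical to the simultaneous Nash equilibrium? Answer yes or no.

Backward induction with Row moving first.
- A → Player 2 plays Z (best of 13, 4, 1, 15); Row gets 9.
- B → Player 2 plays Z (best of 1, 6, 4, 12); Row gets 7.
- C → Player 2 plays Z (best of 10, 7, 4, 15); Row gets 13.
- D → Player 2 plays Y (best of 8, 3, 10, 2); Row gets 2.
Among 9, 7, 13, 2, the best is 13 at C. Subgame-perfect outcome: (C, Z) with payoffs (13, 15).
Now find the simultaneous Nash equilibrium.
Row's best replies: W→A; X→C; Y→A; Z→C.
Player 2's best replies: A→Z; B→Z; C→Z; D→Y.
The unique mutual best reply is (C, Z), giving (13, 15).
Sequential outcome (C, Z) coincides with the Nash profile (C, Z).

yes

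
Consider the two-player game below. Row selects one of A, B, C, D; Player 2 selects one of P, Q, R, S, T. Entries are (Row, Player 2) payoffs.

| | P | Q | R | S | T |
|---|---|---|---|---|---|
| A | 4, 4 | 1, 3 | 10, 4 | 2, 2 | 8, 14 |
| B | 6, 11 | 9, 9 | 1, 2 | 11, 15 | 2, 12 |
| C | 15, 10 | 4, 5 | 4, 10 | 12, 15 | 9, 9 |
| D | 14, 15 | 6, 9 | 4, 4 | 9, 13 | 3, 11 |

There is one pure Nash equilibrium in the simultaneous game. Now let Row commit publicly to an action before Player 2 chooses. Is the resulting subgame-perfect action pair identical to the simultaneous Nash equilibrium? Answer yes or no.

no

Work backward from Player 2's decision.
- A → Player 2 plays T (best of 4, 3, 4, 2, 14); Row gets 8.
- B → Player 2 plays S (best of 11, 9, 2, 15, 12); Row gets 11.
- C → Player 2 plays S (best of 10, 5, 10, 15, 9); Row gets 12.
- D → Player 2 plays P (best of 15, 9, 4, 13, 11); Row gets 14.
Among 8, 11, 12, 14, the best is 14 at D. Subgame-perfect outcome: (D, P) with payoffs (14, 15).
Under simultaneous play:
Row's best replies: P→C; Q→B; R→A; S→C; T→C.
Player 2's best replies: A→T; B→S; C→S; D→P.
The unique mutual best reply is (C, S), giving (12, 15).
Sequential outcome (D, P) differs from the Nash profile (C, S).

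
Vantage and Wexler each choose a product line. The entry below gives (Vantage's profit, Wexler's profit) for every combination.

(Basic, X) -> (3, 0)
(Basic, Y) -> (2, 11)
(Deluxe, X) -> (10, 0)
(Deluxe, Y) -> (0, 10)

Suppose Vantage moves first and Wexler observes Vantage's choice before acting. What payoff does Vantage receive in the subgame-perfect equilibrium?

Solve by backward induction (Vantage leads).
- Basic: BR = Y, leader payoff 2.
- Deluxe: BR = Y, leader payoff 0.
Vantage's induced payoffs are 2, 0, so Vantage commits to Basic. Subgame-perfect outcome: (Basic, Y) with payoffs (2, 11).

2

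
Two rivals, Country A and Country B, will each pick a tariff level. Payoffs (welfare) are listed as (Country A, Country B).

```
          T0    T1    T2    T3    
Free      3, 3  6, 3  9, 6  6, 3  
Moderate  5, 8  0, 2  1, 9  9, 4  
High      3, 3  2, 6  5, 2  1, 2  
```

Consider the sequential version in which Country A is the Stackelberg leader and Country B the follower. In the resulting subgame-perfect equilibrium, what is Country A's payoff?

9

Solve by backward induction (Country A leads).
- Free: Country B compares 3, 3, 6, 3 and picks T2; Country A would get 9.
- Moderate: Country B compares 8, 2, 9, 4 and picks T2; Country A would get 1.
- High: Country B compares 3, 6, 2, 2 and picks T1; Country A would get 2.
Country A's induced payoffs are 9, 1, 2, so Country A commits to Free. Subgame-perfect outcome: (Free, T2) with payoffs (9, 6).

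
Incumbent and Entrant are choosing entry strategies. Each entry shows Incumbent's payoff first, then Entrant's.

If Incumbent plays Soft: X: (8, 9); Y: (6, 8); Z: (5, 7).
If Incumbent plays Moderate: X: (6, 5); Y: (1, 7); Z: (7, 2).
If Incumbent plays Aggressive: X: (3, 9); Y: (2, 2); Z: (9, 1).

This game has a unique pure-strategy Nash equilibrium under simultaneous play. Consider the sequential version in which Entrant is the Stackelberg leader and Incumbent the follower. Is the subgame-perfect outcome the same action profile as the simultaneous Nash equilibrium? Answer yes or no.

Solve by backward induction (Entrant leads).
- X → Incumbent plays Soft (best of 8, 6, 3); Entrant gets 9.
- Y → Incumbent plays Soft (best of 6, 1, 2); Entrant gets 8.
- Z → Incumbent plays Aggressive (best of 5, 7, 9); Entrant gets 1.
Maximizing over 9, 8, 1, Entrant chooses X. Subgame-perfect outcome: (Soft, X) with payoffs (8, 9).
Now find the simultaneous Nash equilibrium.
Incumbent's best replies: X→Soft; Y→Soft; Z→Aggressive.
Entrant's best replies: Soft→X; Moderate→Y; Aggressive→X.
Only (Soft, X) has each player best-responding; Nash payoffs (8, 9).
Sequential outcome (Soft, X) coincides with the Nash profile (Soft, X).

yes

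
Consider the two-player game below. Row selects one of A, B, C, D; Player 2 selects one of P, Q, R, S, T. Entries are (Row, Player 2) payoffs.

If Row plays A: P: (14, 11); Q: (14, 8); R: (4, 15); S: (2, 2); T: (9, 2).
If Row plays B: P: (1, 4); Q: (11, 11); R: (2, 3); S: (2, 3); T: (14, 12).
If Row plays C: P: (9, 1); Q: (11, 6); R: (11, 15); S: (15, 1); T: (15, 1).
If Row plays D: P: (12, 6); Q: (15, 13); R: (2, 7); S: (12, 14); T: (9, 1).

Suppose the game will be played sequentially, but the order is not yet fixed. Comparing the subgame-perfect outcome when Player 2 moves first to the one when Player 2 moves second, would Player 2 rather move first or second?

first

If Row leads: Player 2's best replies are A→R, B→T, C→R, D→S; Row's induced payoffs 4, 14, 11, 12; outcome (B, T), payoffs (14, 12).
If Player 2 leads: Row's best replies are P→A, Q→D, R→C, S→C, T→C; Player 2's induced payoffs 11, 13, 15, 1, 1; outcome (C, R), payoffs (11, 15).
Player 2 gets 15 moving first and 12 moving second, so Player 2 prefers to move first.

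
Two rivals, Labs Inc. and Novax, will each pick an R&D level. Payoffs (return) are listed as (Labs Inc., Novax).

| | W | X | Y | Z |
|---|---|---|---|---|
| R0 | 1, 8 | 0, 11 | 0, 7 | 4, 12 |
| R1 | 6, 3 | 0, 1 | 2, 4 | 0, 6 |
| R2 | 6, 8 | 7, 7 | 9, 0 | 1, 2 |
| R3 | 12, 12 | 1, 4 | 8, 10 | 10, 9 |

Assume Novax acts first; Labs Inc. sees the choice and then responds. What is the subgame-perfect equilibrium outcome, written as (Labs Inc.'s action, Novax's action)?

Backward induction with Novax moving first.
- W → Labs Inc. plays R3 (best of 1, 6, 6, 12); Novax gets 12.
- X → Labs Inc. plays R2 (best of 0, 0, 7, 1); Novax gets 7.
- Y → Labs Inc. plays R2 (best of 0, 2, 9, 8); Novax gets 0.
- Z → Labs Inc. plays R3 (best of 4, 0, 1, 10); Novax gets 9.
Novax's induced payoffs are 12, 7, 0, 9, so Novax commits to W. Subgame-perfect outcome: (R3, W) with payoffs (12, 12).

(R3, W)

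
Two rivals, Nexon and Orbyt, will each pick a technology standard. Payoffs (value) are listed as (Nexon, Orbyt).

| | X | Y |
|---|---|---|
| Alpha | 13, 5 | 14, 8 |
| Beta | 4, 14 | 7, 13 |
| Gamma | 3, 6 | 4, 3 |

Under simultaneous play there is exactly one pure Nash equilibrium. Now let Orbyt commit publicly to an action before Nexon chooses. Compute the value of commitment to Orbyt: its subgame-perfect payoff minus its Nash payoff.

Backward induction with Orbyt moving first.
- X → Nexon plays Alpha (best of 13, 4, 3); Orbyt gets 5.
- Y → Nexon plays Alpha (best of 14, 7, 4); Orbyt gets 8.
Maximizing over 5, 8, Orbyt chooses Y. Subgame-perfect outcome: (Alpha, Y) with payoffs (14, 8).
Now find the simultaneous Nash equilibrium.
Nexon's best replies: X→Alpha; Y→Alpha.
Orbyt's best replies: Alpha→Y; Beta→X; Gamma→X.
The unique mutual best reply is (Alpha, Y), giving (14, 8).
Orbyt's commitment gain: 8 − 8 = 0.

0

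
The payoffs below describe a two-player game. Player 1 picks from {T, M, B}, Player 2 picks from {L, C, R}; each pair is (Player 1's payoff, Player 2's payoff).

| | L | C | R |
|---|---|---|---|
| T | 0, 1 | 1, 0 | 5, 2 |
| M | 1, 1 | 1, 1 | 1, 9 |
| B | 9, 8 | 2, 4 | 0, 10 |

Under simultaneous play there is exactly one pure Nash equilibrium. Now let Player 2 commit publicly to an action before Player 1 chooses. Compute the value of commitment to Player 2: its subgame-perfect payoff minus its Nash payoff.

Solve by backward induction (Player 2 leads).
- L → Player 1 plays B (best of 0, 1, 9); Player 2 gets 8.
- C → Player 1 plays B (best of 1, 1, 2); Player 2 gets 4.
- R → Player 1 plays T (best of 5, 1, 0); Player 2 gets 2.
Among 8, 4, 2, the best is 8 at L. Subgame-perfect outcome: (B, L) with payoffs (9, 8).
For the simultaneous game, intersect best replies.
Player 1's best replies: L→B; C→B; R→T.
Player 2's best replies: T→R; M→R; B→R.
The unique mutual best reply is (T, R), giving (5, 2).
Player 2's commitment gain: 8 − 2 = 6.

6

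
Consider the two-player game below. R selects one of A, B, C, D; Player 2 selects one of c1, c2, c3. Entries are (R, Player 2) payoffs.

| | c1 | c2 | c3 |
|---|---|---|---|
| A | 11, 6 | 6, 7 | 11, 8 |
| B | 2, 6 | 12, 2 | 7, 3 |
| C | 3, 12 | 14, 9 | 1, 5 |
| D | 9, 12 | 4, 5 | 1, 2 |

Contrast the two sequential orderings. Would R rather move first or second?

If R leads: Player 2's best replies are A→c3, B→c1, C→c1, D→c1; R's induced payoffs 11, 2, 3, 9; outcome (A, c3), payoffs (11, 8).
If Player 2 leads: R's best replies are c1→A, c2→C, c3→A; Player 2's induced payoffs 6, 9, 8; outcome (C, c2), payoffs (14, 9).
R gets 11 moving first and 14 moving second, so R prefers to move second.

second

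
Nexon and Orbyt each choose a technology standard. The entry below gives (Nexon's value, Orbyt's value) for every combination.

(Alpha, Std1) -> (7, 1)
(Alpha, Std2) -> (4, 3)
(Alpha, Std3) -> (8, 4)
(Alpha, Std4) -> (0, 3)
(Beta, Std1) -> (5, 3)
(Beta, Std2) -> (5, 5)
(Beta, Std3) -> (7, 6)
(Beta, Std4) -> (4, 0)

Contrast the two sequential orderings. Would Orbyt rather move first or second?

If Nexon leads: Orbyt's best replies are Alpha→Std3, Beta→Std3; Nexon's induced payoffs 8, 7; outcome (Alpha, Std3), payoffs (8, 4).
If Orbyt leads: Nexon's best replies are Std1→Alpha, Std2→Beta, Std3→Alpha, Std4→Beta; Orbyt's induced payoffs 1, 5, 4, 0; outcome (Beta, Std2), payoffs (5, 5).
Orbyt gets 5 moving first and 4 moving second, so Orbyt prefers to move first.

first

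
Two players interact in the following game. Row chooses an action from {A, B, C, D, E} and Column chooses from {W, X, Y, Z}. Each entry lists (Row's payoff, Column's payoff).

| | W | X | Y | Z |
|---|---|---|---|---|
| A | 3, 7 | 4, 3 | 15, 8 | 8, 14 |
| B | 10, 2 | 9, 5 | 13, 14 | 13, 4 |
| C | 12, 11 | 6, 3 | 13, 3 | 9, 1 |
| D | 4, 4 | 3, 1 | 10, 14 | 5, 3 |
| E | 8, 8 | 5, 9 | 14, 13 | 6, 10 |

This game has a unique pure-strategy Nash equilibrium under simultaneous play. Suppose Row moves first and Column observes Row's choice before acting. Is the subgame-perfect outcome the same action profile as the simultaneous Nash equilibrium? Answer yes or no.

Column best-responds to each possible Row move:
- A: Column compares 7, 3, 8, 14 and picks Z; Row would get 8.
- B: Column compares 2, 5, 14, 4 and picks Y; Row would get 13.
- C: Column compares 11, 3, 3, 1 and picks W; Row would get 12.
- D: Column compares 4, 1, 14, 3 and picks Y; Row would get 10.
- E: Column compares 8, 9, 13, 10 and picks Y; Row would get 14.
Row's induced payoffs are 8, 13, 12, 10, 14, so Row commits to E. Subgame-perfect outcome: (E, Y) with payoffs (14, 13).
Now find the simultaneous Nash equilibrium.
Row's best replies: W→C; X→B; Y→A; Z→B.
Column's best replies: A→Z; B→Y; C→W; D→Y; E→Y.
Only (C, W) has each player best-responding; Nash payoffs (12, 11).
Sequential outcome (E, Y) differs from the Nash profile (C, W).

no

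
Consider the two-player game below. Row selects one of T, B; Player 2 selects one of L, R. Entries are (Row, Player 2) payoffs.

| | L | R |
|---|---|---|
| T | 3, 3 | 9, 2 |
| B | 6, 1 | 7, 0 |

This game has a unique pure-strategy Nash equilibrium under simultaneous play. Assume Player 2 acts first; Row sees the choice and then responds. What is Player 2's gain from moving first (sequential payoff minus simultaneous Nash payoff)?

1

Work backward from Row's decision.
- L: BR = B, leader payoff 1.
- R: BR = T, leader payoff 2.
Among 1, 2, the best is 2 at R. Subgame-perfect outcome: (T, R) with payoffs (9, 2).
Now find the simultaneous Nash equilibrium.
Row's best replies: L→B; R→T.
Player 2's best replies: T→L; B→L.
Only (B, L) has each player best-responding; Nash payoffs (6, 1).
Player 2's commitment gain: 2 − 1 = 1.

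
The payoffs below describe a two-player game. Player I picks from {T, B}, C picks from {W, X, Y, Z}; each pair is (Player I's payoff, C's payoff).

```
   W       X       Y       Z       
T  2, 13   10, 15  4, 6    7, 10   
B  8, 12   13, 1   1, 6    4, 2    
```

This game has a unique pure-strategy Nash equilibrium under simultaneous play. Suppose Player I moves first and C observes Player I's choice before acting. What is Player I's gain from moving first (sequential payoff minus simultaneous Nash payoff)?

2

Work backward from C's decision.
- T → C plays X (best of 13, 15, 6, 10); Player I gets 10.
- B → C plays W (best of 12, 1, 6, 2); Player I gets 8.
Maximizing over 10, 8, Player I chooses T. Subgame-perfect outcome: (T, X) with payoffs (10, 15).
Under simultaneous play:
Player I's best replies: W→B; X→B; Y→T; Z→T.
C's best replies: T→X; B→W.
Only (B, W) has each player best-responding; Nash payoffs (8, 12).
Player I's commitment gain: 10 − 8 = 2.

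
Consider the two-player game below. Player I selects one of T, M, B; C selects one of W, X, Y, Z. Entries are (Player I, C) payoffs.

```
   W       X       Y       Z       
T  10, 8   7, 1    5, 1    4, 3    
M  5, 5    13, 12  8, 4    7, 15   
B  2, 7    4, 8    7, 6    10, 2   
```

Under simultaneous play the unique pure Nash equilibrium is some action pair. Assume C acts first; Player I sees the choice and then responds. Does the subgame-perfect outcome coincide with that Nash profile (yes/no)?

no

Backward induction with C moving first.
- W: Player I compares 10, 5, 2 and picks T; C would get 8.
- X: Player I compares 7, 13, 4 and picks M; C would get 12.
- Y: Player I compares 5, 8, 7 and picks M; C would get 4.
- Z: Player I compares 4, 7, 10 and picks B; C would get 2.
Maximizing over 8, 12, 4, 2, C chooses X. Subgame-perfect outcome: (M, X) with payoffs (13, 12).
Under simultaneous play:
Player I's best replies: W→T; X→M; Y→M; Z→B.
C's best replies: T→W; M→Z; B→X.
The unique mutual best reply is (T, W), giving (10, 8).
Sequential outcome (M, X) differs from the Nash profile (T, W).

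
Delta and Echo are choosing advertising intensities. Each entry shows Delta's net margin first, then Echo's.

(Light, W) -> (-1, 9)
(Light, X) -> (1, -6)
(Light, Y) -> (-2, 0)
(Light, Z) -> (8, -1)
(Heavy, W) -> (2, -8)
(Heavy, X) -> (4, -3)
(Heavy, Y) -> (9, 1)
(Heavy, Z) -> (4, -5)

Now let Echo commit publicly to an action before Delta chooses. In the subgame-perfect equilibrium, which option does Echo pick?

Y

Backward induction with Echo moving first.
- W → Delta plays Heavy (best of -1, 2); Echo gets -8.
- X → Delta plays Heavy (best of 1, 4); Echo gets -3.
- Y → Delta plays Heavy (best of -2, 9); Echo gets 1.
- Z → Delta plays Light (best of 8, 4); Echo gets -1.
Among -8, -3, 1, -1, the best is 1 at Y. Subgame-perfect outcome: (Heavy, Y) with payoffs (9, 1).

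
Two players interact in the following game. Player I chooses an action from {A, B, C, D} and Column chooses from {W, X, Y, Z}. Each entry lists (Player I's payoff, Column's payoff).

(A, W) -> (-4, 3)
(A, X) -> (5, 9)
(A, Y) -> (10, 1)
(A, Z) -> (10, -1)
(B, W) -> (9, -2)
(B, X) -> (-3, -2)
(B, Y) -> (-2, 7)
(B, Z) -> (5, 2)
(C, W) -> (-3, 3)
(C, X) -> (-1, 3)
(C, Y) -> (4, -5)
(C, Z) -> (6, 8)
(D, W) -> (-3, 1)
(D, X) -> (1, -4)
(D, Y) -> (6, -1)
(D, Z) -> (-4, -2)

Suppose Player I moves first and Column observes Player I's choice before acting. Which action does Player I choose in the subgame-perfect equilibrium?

C

Work backward from Column's decision.
- A: Column compares 3, 9, 1, -1 and picks X; Player I would get 5.
- B: Column compares -2, -2, 7, 2 and picks Y; Player I would get -2.
- C: Column compares 3, 3, -5, 8 and picks Z; Player I would get 6.
- D: Column compares 1, -4, -1, -2 and picks W; Player I would get -3.
Maximizing over 5, -2, 6, -3, Player I chooses C. Subgame-perfect outcome: (C, Z) with payoffs (6, 8).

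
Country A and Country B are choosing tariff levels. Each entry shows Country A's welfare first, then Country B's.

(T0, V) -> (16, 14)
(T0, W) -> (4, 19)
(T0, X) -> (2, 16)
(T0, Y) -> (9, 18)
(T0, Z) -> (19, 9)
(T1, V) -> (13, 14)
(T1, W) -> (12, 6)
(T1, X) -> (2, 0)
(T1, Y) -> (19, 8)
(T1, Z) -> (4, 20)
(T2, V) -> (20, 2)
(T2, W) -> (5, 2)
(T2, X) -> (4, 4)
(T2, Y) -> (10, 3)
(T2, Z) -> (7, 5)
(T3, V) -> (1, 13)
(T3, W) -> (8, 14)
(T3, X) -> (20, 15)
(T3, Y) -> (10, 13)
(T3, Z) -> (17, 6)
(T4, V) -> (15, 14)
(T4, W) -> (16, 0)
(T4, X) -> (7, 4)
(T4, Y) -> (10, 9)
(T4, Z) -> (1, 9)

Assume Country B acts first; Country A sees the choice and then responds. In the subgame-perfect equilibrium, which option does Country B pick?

Work backward from Country A's decision.
- V: Country A compares 16, 13, 20, 1, 15 and picks T2; Country B would get 2.
- W: Country A compares 4, 12, 5, 8, 16 and picks T4; Country B would get 0.
- X: Country A compares 2, 2, 4, 20, 7 and picks T3; Country B would get 15.
- Y: Country A compares 9, 19, 10, 10, 10 and picks T1; Country B would get 8.
- Z: Country A compares 19, 4, 7, 17, 1 and picks T0; Country B would get 9.
Among 2, 0, 15, 8, 9, the best is 15 at X. Subgame-perfect outcome: (T3, X) with payoffs (20, 15).

X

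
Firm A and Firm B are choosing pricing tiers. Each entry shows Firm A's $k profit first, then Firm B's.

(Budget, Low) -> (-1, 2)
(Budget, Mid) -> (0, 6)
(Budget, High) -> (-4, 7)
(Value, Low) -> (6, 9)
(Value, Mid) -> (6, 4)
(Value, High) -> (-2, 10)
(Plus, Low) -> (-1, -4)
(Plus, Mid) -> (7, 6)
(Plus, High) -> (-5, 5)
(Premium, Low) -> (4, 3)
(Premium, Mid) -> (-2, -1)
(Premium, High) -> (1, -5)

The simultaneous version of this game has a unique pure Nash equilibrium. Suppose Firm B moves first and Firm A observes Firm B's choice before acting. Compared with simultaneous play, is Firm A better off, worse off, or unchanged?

Solve by backward induction (Firm B leads).
- Low → Firm A plays Value (best of -1, 6, -1, 4); Firm B gets 9.
- Mid → Firm A plays Plus (best of 0, 6, 7, -2); Firm B gets 6.
- High → Firm A plays Premium (best of -4, -2, -5, 1); Firm B gets -5.
Maximizing over 9, 6, -5, Firm B chooses Low. Subgame-perfect outcome: (Value, Low) with payoffs (6, 9).
For the simultaneous game, intersect best replies.
Firm A's best replies: Low→Value; Mid→Plus; High→Premium.
Firm B's best replies: Budget→High; Value→High; Plus→Mid; Premium→Low.
The unique mutual best reply is (Plus, Mid), giving (7, 6).
Firm A earns 6 sequentially versus 7 at the Nash outcome: worse off.

worse off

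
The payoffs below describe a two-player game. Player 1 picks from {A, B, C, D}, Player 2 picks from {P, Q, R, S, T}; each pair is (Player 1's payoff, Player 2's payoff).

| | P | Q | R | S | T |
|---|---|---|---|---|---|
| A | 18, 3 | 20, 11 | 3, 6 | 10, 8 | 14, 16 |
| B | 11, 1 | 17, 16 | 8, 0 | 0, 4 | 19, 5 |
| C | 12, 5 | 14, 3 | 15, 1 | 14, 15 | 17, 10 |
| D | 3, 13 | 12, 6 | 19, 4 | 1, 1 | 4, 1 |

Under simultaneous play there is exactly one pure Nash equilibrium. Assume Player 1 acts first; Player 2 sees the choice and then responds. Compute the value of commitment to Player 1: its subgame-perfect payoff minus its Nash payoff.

3

Solve by backward induction (Player 1 leads).
- A → Player 2 plays T (best of 3, 11, 6, 8, 16); Player 1 gets 14.
- B → Player 2 plays Q (best of 1, 16, 0, 4, 5); Player 1 gets 17.
- C → Player 2 plays S (best of 5, 3, 1, 15, 10); Player 1 gets 14.
- D → Player 2 plays P (best of 13, 6, 4, 1, 1); Player 1 gets 3.
Player 1's induced payoffs are 14, 17, 14, 3, so Player 1 commits to B. Subgame-perfect outcome: (B, Q) with payoffs (17, 16).
For the simultaneous game, intersect best replies.
Player 1's best replies: P→A; Q→A; R→D; S→C; T→B.
Player 2's best replies: A→T; B→Q; C→S; D→P.
Only (C, S) has each player best-responding; Nash payoffs (14, 15).
Player 1's commitment gain: 17 − 14 = 3.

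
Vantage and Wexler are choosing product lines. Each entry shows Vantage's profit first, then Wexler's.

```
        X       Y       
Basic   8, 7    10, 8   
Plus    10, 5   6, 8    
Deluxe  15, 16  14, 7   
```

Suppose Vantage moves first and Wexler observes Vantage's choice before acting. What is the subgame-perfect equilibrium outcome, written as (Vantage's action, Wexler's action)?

Solve by backward induction (Vantage leads).
- Basic: Wexler compares 7, 8 and picks Y; Vantage would get 10.
- Plus: Wexler compares 5, 8 and picks Y; Vantage would get 6.
- Deluxe: Wexler compares 16, 7 and picks X; Vantage would get 15.
Maximizing over 10, 6, 15, Vantage chooses Deluxe. Subgame-perfect outcome: (Deluxe, X) with payoffs (15, 16).

(Deluxe, X)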